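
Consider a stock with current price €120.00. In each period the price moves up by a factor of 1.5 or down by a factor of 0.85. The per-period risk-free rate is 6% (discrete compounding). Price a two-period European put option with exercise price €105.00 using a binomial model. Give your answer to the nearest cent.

€7.46

Risk-neutral probability p = (1 + 0.06 − 0.85)/(1.5 − 0.85) = 0.2100/0.6500 = 0.3231
Terminal stock prices: S_uu = 270, S_ud = 153, S_dd = 86.7
Terminal payoffs (K − S): max(-165, 0) = 0, max(-48, 0) = 0, max(18.3, 0) = 18.3
Node u (S = 180): V_u = 1/1.06·[0.3231·0.0000 + 0.6769·0.0000] = 0.0000
Node d (S = 102): V_d = 1/1.06·[0.3231·0.0000 + 0.6769·18.3000] = 11.6865
Node 0 (S = 120): V_0 = 1/1.06·[0.3231·0.0000 + 0.6769·11.6865] = 7.4631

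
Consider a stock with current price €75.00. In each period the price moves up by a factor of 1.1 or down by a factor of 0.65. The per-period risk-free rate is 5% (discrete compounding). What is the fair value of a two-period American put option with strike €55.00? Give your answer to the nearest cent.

Risk-neutral probability p = (1 + 0.05 − 0.65)/(1.1 − 0.65) = 0.4000/0.4500 = 0.8889
Terminal stock prices: S_uu = 90.75, S_ud = 53.62, S_dd = 31.69
Terminal payoffs (K − S): max(-35.75, 0) = 0, max(1.375, 0) = 1.375, max(23.31, 0) = 23.31
Node u (S = 82.5): continuation = 1/1.05·[0.8889·0.0000 + 0.1111·1.3750] = 0.1455; exercise value = 0.0000 ≤ continuation, so V_u = 0.1455
Node d (S = 48.75): continuation = 1/1.05·[0.8889·1.3750 + 0.1111·23.3125] = 3.6310; exercise value = 6.2500 > continuation, so V_d = 6.2500 (exercise)
Node 0 (S = 75): continuation = 1/1.05·[0.8889·0.1455 + 0.1111·6.2500] = 0.7846; exercise value = 0.0000 ≤ continuation, so V_0 = 0.7846

€0.78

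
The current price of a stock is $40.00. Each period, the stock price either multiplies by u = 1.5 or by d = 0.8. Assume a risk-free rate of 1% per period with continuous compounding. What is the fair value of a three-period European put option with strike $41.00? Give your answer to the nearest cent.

$7.94

Risk-neutral probability p = (e^0.01 − 0.8)/(1.5 − 0.8) = 0.2101/0.7000 = 0.3001
Terminal stock prices: S_uuu = 135, S_uud = 72, S_udd = 38.4, S_ddd = 20.48
Terminal payoffs (K − S): max(-94, 0) = 0, max(-31, 0) = 0, max(2.6, 0) = 2.6, max(20.52, 0) = 20.52
Node uu (S = 90): V_uu = e^(−0.01)·[0.3001·0.0000 + 0.6999·0.0000] = 0.0000
Node ud (S = 48): V_ud = e^(−0.01)·[0.3001·0.0000 + 0.6999·2.6000] = 1.8017
Node dd (S = 25.6): V_dd = e^(−0.01)·[0.3001·2.6000 + 0.6999·20.5200] = 14.9920
Node u (S = 60): V_u = e^(−0.01)·[0.3001·0.0000 + 0.6999·1.8017] = 1.2485
Node d (S = 32): V_d = e^(−0.01)·[0.3001·1.8017 + 0.6999·14.9920] = 10.9242
Node 0 (S = 40): V_0 = e^(−0.01)·[0.3001·1.2485 + 0.6999·10.9242] = 7.9410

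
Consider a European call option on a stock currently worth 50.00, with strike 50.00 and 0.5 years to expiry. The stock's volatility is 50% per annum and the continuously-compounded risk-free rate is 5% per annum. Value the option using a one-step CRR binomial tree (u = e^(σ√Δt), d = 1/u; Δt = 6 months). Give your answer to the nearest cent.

9.26

CRR parameters: u = e^(σ√Δt) = e^(0.5·√0.5) = 1.4241, d = 1/u = 0.7022
Per-period rate: rΔt = 0.05·0.5 = 0.025, so R = e^0.025 = 1.0253
Risk-neutral probability p = (e^0.025 − 0.7022)/(1.4241 − 0.7022) = 0.3231/0.7219 = 0.4476
Terminal stock prices: S_u = 71.21, S_d = 35.11
Terminal payoffs (S − K): max(21.21, 0) = 21.21, max(-14.89, 0) = 0
Node 0 (S = 50): V_0 = e^(−0.025)·[0.4476·21.2060 + 0.5524·0.0000] = 9.2572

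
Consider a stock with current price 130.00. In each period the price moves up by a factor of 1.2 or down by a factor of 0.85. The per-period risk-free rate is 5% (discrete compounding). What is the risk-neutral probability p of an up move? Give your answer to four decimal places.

p = 0.5714

Risk-neutral probability p = (1 + 0.05 − 0.85)/(1.2 − 0.85) = 0.2000/0.3500 = 0.5714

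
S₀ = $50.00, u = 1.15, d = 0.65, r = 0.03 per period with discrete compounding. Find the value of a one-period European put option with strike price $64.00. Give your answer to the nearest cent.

Risk-neutral probability p = (1 + 0.03 − 0.65)/(1.15 − 0.65) = 0.3800/0.5000 = 0.7600
Terminal stock prices: S_u = 57.5, S_d = 32.5
Terminal payoffs (K − S): max(6.5, 0) = 6.5, max(31.5, 0) = 31.5
Node 0 (S = 50): V_0 = 1/1.03·[0.7600·6.5000 + 0.2400·31.5000] = 12.1359

$12.14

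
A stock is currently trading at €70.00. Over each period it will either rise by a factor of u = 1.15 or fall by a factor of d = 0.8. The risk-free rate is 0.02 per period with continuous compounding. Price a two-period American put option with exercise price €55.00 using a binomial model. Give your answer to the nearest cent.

€1.35

Risk-neutral probability p = (e^0.02 − 0.8)/(1.15 − 0.8) = 0.2202/0.3500 = 0.6291
Terminal stock prices: S_uu = 92.57, S_ud = 64.4, S_dd = 44.8
Terminal payoffs (K − S): max(-37.57, 0) = 0, max(-9.4, 0) = 0, max(10.2, 0) = 10.2
Node u (S = 80.5): continuation = e^(−0.02)·[0.6291·0.0000 + 0.3709·0.0000] = 0.0000; exercise value = 0.0000 ≤ continuation, so V_u = 0.0000
Node d (S = 56): continuation = e^(−0.02)·[0.6291·0.0000 + 0.3709·10.2000] = 3.7078; exercise value = 0.0000 ≤ continuation, so V_d = 3.7078
Node 0 (S = 70): continuation = e^(−0.02)·[0.6291·0.0000 + 0.3709·3.7078] = 1.3478; exercise value = 0.0000 ≤ continuation, so V_0 = 1.3478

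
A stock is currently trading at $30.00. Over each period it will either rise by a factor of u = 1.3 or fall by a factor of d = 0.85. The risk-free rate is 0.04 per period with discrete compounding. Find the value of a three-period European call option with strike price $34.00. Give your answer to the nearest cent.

$4.63

Risk-neutral probability p = (1 + 0.04 − 0.85)/(1.3 − 0.85) = 0.1900/0.4500 = 0.4222
Terminal stock prices: S_uuu = 65.91, S_uud = 43.09, S_udd = 28.18, S_ddd = 18.42
Terminal payoffs (S − K): max(31.91, 0) = 31.91, max(9.095, 0) = 9.095, max(-5.823, 0) = 0, max(-15.58, 0) = 0
Node uu (S = 50.7): V_uu = 1/1.04·[0.4222·31.9100 + 0.5778·9.0950] = 18.0077
Node ud (S = 33.15): V_ud = 1/1.04·[0.4222·9.0950 + 0.5778·0.0000] = 3.6924
Node dd (S = 21.67): V_dd = 1/1.04·[0.4222·0.0000 + 0.5778·0.0000] = 0.0000
Node u (S = 39): V_u = 1/1.04·[0.4222·18.0077 + 0.5778·3.6924] = 9.3622
Node d (S = 25.5): V_d = 1/1.04·[0.4222·3.6924 + 0.5778·0.0000] = 1.4991
Node 0 (S = 30): V_0 = 1/1.04·[0.4222·9.3622 + 0.5778·1.4991] = 4.6337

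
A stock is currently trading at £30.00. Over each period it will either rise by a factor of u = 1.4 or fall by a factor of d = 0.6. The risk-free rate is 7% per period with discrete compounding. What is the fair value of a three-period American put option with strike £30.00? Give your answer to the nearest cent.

£5.84

Risk-neutral probability p = (1 + 0.07 − 0.6)/(1.4 − 0.6) = 0.4700/0.8000 = 0.5875
Terminal stock prices: S_uuu = 82.32, S_uud = 35.28, S_udd = 15.12, S_ddd = 6.48
Terminal payoffs (K − S): max(-52.32, 0) = 0, max(-5.28, 0) = 0, max(14.88, 0) = 14.88, max(23.52, 0) = 23.52
Node uu (S = 58.8): continuation = 1/1.07·[0.5875·0.0000 + 0.4125·0.0000] = 0.0000; exercise value = 0.0000 ≤ continuation, so V_uu = 0.0000
Node ud (S = 25.2): continuation = 1/1.07·[0.5875·0.0000 + 0.4125·14.8800] = 5.7364; exercise value = 4.8000 ≤ continuation, so V_ud = 5.7364
Node dd (S = 10.8): continuation = 1/1.07·[0.5875·14.8800 + 0.4125·23.5200] = 17.2374; exercise value = 19.2000 > continuation, so V_dd = 19.2000 (exercise)
Node u (S = 42): continuation = 1/1.07·[0.5875·0.0000 + 0.4125·5.7364] = 2.2115; exercise value = 0.0000 ≤ continuation, so V_u = 2.2115
Node d (S = 18): continuation = 1/1.07·[0.5875·5.7364 + 0.4125·19.2000] = 10.5516; exercise value = 12.0000 > continuation, so V_d = 12.0000 (exercise)
Node 0 (S = 30): continuation = 1/1.07·[0.5875·2.2115 + 0.4125·12.0000] = 5.8404; exercise value = 0.0000 ≤ continuation, so V_0 = 5.8404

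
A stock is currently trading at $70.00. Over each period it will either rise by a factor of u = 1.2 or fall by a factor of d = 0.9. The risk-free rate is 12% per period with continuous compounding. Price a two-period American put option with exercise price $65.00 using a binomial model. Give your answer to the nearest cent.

$0.43

Risk-neutral probability p = (e^0.12 − 0.9)/(1.2 − 0.9) = 0.2275/0.3000 = 0.7583
Terminal stock prices: S_uu = 100.8, S_ud = 75.6, S_dd = 56.7
Terminal payoffs (K − S): max(-35.8, 0) = 0, max(-10.6, 0) = 0, max(8.3, 0) = 8.3
Node u (S = 84): continuation = e^(−0.12)·[0.7583·0.0000 + 0.2417·0.0000] = 0.0000; exercise value = 0.0000 ≤ continuation, so V_u = 0.0000
Node d (S = 63): continuation = e^(−0.12)·[0.7583·0.0000 + 0.2417·8.3000] = 1.7791; exercise value = 2.0000 > continuation, so V_d = 2.0000 (exercise)
Node 0 (S = 70): continuation = e^(−0.12)·[0.7583·0.0000 + 0.2417·2.0000] = 0.4287; exercise value = 0.0000 ≤ continuation, so V_0 = 0.4287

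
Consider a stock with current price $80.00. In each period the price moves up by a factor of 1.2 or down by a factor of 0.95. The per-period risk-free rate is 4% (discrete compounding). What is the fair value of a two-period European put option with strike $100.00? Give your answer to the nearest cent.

Risk-neutral probability p = (1 + 0.04 − 0.95)/(1.2 − 0.95) = 0.0900/0.2500 = 0.3600
Terminal stock prices: S_uu = 115.2, S_ud = 91.2, S_dd = 72.2
Terminal payoffs (K − S): max(-15.2, 0) = 0, max(8.8, 0) = 8.8, max(27.8, 0) = 27.8
Node u (S = 96): V_u = 1/1.04·[0.3600·0.0000 + 0.6400·8.8000] = 5.4154
Node d (S = 76): V_d = 1/1.04·[0.3600·8.8000 + 0.6400·27.8000] = 20.1538
Node 0 (S = 80): V_0 = 1/1.04·[0.3600·5.4154 + 0.6400·20.1538] = 14.2769

$14.28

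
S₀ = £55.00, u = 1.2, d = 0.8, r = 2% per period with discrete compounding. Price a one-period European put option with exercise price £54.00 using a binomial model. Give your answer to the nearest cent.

£4.41

Risk-neutral probability p = (1 + 0.02 − 0.8)/(1.2 − 0.8) = 0.2200/0.4000 = 0.5500
Terminal stock prices: S_u = 66, S_d = 44
Terminal payoffs (K − S): max(-12, 0) = 0, max(10, 0) = 10
Node 0 (S = 55): V_0 = 1/1.02·[0.5500·0.0000 + 0.4500·10.0000] = 4.4118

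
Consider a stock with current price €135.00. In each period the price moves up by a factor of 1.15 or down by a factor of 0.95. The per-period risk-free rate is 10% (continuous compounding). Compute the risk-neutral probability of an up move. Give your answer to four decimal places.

p = 0.7759

Risk-neutral probability p = (e^0.1 − 0.95)/(1.15 − 0.95) = 0.1552/0.2000 = 0.7759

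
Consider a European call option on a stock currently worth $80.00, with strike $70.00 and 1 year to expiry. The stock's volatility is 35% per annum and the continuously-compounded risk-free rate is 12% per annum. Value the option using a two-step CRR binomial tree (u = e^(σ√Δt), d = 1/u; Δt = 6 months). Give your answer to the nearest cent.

CRR parameters: u = e^(σ√Δt) = e^(0.35·√0.5) = 1.2808, d = 1/u = 0.7808
Per-period rate: rΔt = 0.12·0.5 = 0.06, so R = e^0.06 = 1.0618
Risk-neutral probability p = (e^0.06 − 0.7808)/(1.2808 − 0.7808) = 0.2811/0.5000 = 0.5621
Terminal stock prices: S_uu = 131.2, S_ud = 80, S_dd = 48.77
Terminal payoffs (S − K): max(61.24, 0) = 61.24, max(10, 0) = 10, max(-21.23, 0) = 0
Node u (S = 102.5): V_u = e^(−0.06)·[0.5621·61.2365 + 0.4379·10.0000] = 36.5407
Node d (S = 62.46): V_d = e^(−0.06)·[0.5621·10.0000 + 0.4379·0.0000] = 5.2937
Node 0 (S = 80): V_0 = e^(−0.06)·[0.5621·36.5407 + 0.4379·5.2937] = 21.5267

$21.53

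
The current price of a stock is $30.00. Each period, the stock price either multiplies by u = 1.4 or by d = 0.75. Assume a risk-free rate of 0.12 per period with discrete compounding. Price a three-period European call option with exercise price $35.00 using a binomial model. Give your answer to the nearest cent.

$8.92

Risk-neutral probability p = (1 + 0.12 − 0.75)/(1.4 − 0.75) = 0.3700/0.6500 = 0.5692
Terminal stock prices: S_uuu = 82.32, S_uud = 44.1, S_udd = 23.62, S_ddd = 12.66
Terminal payoffs (S − K): max(47.32, 0) = 47.32, max(9.1, 0) = 9.1, max(-11.38, 0) = 0, max(-22.34, 0) = 0
Node uu (S = 58.8): V_uu = 1/1.12·[0.5692·47.3200 + 0.4308·9.1000] = 27.5500
Node ud (S = 31.5): V_ud = 1/1.12·[0.5692·9.1000 + 0.4308·0.0000] = 4.6250
Node dd (S = 16.88): V_dd = 1/1.12·[0.5692·0.0000 + 0.4308·0.0000] = 0.0000
Node u (S = 42): V_u = 1/1.12·[0.5692·27.5500 + 0.4308·4.6250] = 15.7809
Node d (S = 22.5): V_d = 1/1.12·[0.5692·4.6250 + 0.4308·0.0000] = 2.3506
Node 0 (S = 30): V_0 = 1/1.12·[0.5692·15.7809 + 0.4308·2.3506] = 8.9246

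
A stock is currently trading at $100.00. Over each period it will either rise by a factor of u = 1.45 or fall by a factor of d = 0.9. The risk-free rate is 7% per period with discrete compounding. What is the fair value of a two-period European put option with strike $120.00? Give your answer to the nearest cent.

$16.26

Risk-neutral probability p = (1 + 0.07 − 0.9)/(1.45 − 0.9) = 0.1700/0.5500 = 0.3091
Terminal stock prices: S_uu = 210.2, S_ud = 130.5, S_dd = 81
Terminal payoffs (K − S): max(-90.25, 0) = 0, max(-10.5, 0) = 0, max(39, 0) = 39
Node u (S = 145): V_u = 1/1.07·[0.3091·0.0000 + 0.6909·0.0000] = 0.0000
Node d (S = 90): V_d = 1/1.07·[0.3091·0.0000 + 0.6909·39.0000] = 25.1827
Node 0 (S = 100): V_0 = 1/1.07·[0.3091·0.0000 + 0.6909·25.1827] = 16.2607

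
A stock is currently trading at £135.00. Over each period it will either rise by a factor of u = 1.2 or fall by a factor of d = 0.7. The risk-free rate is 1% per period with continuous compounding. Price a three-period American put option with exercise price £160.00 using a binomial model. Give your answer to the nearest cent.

£38.79

Risk-neutral probability p = (e^0.01 − 0.7)/(1.2 − 0.7) = 0.3101/0.5000 = 0.6201
Terminal stock prices: S_uuu = 233.3, S_uud = 136.1, S_udd = 79.38, S_ddd = 46.3
Terminal payoffs (K − S): max(-73.28, 0) = 0, max(23.92, 0) = 23.92, max(80.62, 0) = 80.62, max(113.7, 0) = 113.7
Node uu (S = 194.4): continuation = e^(−0.01)·[0.6201·0.0000 + 0.3799·23.9200] = 8.9968; exercise value = 0.0000 ≤ continuation, so V_uu = 8.9968
Node ud (S = 113.4): continuation = e^(−0.01)·[0.6201·23.9200 + 0.3799·80.6200] = 45.0080; exercise value = 46.6000 > continuation, so V_ud = 46.6000 (exercise)
Node dd (S = 66.15): continuation = e^(−0.01)·[0.6201·80.6200 + 0.3799·113.6950] = 92.2580; exercise value = 93.8500 > continuation, so V_dd = 93.8500 (exercise)
Node u (S = 162): continuation = e^(−0.01)·[0.6201·8.9968 + 0.3799·46.6000] = 23.0506; exercise value = 0.0000 ≤ continuation, so V_u = 23.0506
Node d (S = 94.5): continuation = e^(−0.01)·[0.6201·46.6000 + 0.3799·93.8500] = 63.9080; exercise value = 65.5000 > continuation, so V_d = 65.5000 (exercise)
Node 0 (S = 135): continuation = e^(−0.01)·[0.6201·23.0506 + 0.3799·65.5000] = 38.7873; exercise value = 25.0000 ≤ continuation, so V_0 = 38.7873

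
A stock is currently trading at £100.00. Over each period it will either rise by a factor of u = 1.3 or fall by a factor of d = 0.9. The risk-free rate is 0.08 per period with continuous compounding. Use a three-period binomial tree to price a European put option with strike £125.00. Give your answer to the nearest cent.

Risk-neutral probability p = (e^0.08 − 0.9)/(1.3 − 0.9) = 0.1833/0.4000 = 0.4582
Terminal stock prices: S_uuu = 219.7, S_uud = 152.1, S_udd = 105.3, S_ddd = 72.9
Terminal payoffs (K − S): max(-94.7, 0) = 0, max(-27.1, 0) = 0, max(19.7, 0) = 19.7, max(52.1, 0) = 52.1
Node uu (S = 169): V_uu = e^(−0.08)·[0.4582·0.0000 + 0.5418·0.0000] = 0.0000
Node ud (S = 117): V_ud = e^(−0.08)·[0.4582·0.0000 + 0.5418·19.7000] = 9.8525
Node dd (S = 81): V_dd = e^(−0.08)·[0.4582·19.7000 + 0.5418·52.1000] = 34.3895
Node u (S = 130): V_u = e^(−0.08)·[0.4582·0.0000 + 0.5418·9.8525] = 4.9275
Node d (S = 90): V_d = e^(−0.08)·[0.4582·9.8525 + 0.5418·34.3895] = 21.3667
Node 0 (S = 100): V_0 = e^(−0.08)·[0.4582·4.9275 + 0.5418·21.3667] = 12.7704

£12.77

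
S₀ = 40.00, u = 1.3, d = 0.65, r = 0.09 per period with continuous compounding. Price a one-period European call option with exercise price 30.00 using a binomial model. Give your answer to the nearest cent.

13.74

Risk-neutral probability p = (e^0.09 − 0.65)/(1.3 − 0.65) = 0.4442/0.6500 = 0.6833
Terminal stock prices: S_u = 52, S_d = 26
Terminal payoffs (S − K): max(22, 0) = 22, max(-4, 0) = 0
Node 0 (S = 40): V_0 = e^(−0.09)·[0.6833·22.0000 + 0.3167·0.0000] = 13.7397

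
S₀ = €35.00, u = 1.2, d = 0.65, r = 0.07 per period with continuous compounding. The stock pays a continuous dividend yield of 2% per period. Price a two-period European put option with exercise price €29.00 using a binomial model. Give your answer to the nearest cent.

€1.49

Per-period risk-free factor R = e^0.07 = 1.0725; dividend-adjusted growth = e^(0.07−0.02) = 1.0513.
Risk-neutral probability p = (1.0513 − 0.65)/(1.2 − 0.65) = 0.4013/0.5500 = 0.7296
Terminal stock prices: S_uu = 50.4, S_ud = 27.3, S_dd = 14.79
Terminal payoffs (K − S): max(-21.4, 0) = 0, max(1.7, 0) = 1.7, max(14.21, 0) = 14.21
Node u (S = 42): V_u = e^(−0.07)·[0.7296·0.0000 + 0.2704·1.7000] = 0.4286
Node d (S = 22.75): V_d = e^(−0.07)·[0.7296·1.7000 + 0.2704·14.2125] = 4.7399
Node 0 (S = 35): V_0 = e^(−0.07)·[0.7296·0.4286 + 0.2704·4.7399] = 1.4867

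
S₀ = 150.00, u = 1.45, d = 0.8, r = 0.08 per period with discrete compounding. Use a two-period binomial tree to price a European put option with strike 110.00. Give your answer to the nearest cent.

Risk-neutral probability p = (1 + 0.08 − 0.8)/(1.45 − 0.8) = 0.2800/0.6500 = 0.4308
Terminal stock prices: S_uu = 315.4, S_ud = 174, S_dd = 96
Terminal payoffs (K − S): max(-205.4, 0) = 0, max(-64, 0) = 0, max(14, 0) = 14
Node u (S = 217.5): V_u = 1/1.08·[0.4308·0.0000 + 0.5692·0.0000] = 0.0000
Node d (S = 120): V_d = 1/1.08·[0.4308·0.0000 + 0.5692·14.0000] = 7.3789
Node 0 (S = 150): V_0 = 1/1.08·[0.4308·0.0000 + 0.5692·7.3789] = 3.8892

3.89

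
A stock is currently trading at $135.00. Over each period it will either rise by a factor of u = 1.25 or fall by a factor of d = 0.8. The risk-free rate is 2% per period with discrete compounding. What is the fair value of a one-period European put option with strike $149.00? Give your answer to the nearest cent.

$20.54

Risk-neutral probability p = (1 + 0.02 − 0.8)/(1.25 − 0.8) = 0.2200/0.4500 = 0.4889
Terminal stock prices: S_u = 168.8, S_d = 108
Terminal payoffs (K − S): max(-19.75, 0) = 0, max(41, 0) = 41
Node 0 (S = 135): V_0 = 1/1.02·[0.4889·0.0000 + 0.5111·41.0000] = 20.5447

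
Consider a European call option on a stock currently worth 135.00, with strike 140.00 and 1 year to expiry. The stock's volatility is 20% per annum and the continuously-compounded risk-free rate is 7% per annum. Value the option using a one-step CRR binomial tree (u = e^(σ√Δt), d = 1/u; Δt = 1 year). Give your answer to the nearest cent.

14.63

CRR parameters: u = e^(σ√Δt) = e^(0.2·√1) = 1.2214, d = 1/u = 0.8187
Per-period rate: rΔt = 0.07·1 = 0.07, so R = e^0.07 = 1.0725
Risk-neutral probability p = (e^0.07 − 0.8187)/(1.2214 − 0.8187) = 0.2538/0.4027 = 0.6302
Terminal stock prices: S_u = 164.9, S_d = 110.5
Terminal payoffs (S − K): max(24.89, 0) = 24.89, max(-29.47, 0) = 0
Node 0 (S = 135): V_0 = e^(−0.07)·[0.6302·24.8894 + 0.3698·0.0000] = 14.6256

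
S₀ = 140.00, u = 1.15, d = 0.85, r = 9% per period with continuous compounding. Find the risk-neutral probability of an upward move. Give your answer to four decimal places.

p = 0.8139

Risk-neutral probability p = (e^0.09 − 0.85)/(1.15 − 0.85) = 0.2442/0.3000 = 0.8139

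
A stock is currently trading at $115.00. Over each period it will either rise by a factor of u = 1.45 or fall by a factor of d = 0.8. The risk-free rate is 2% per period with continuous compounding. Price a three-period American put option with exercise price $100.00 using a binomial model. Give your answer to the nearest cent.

$11.20

Risk-neutral probability p = (e^0.02 − 0.8)/(1.45 − 0.8) = 0.2202/0.6500 = 0.3388
Terminal stock prices: S_uuu = 350.6, S_uud = 193.4, S_udd = 106.7, S_ddd = 58.88
Terminal payoffs (K − S): max(-250.6, 0) = 0, max(-93.43, 0) = 0, max(-6.72, 0) = 0, max(41.12, 0) = 41.12
Node uu (S = 241.8): continuation = e^(−0.02)·[0.3388·0.0000 + 0.6612·0.0000] = 0.0000; exercise value = 0.0000 ≤ continuation, so V_uu = 0.0000
Node ud (S = 133.4): continuation = e^(−0.02)·[0.3388·0.0000 + 0.6612·0.0000] = 0.0000; exercise value = 0.0000 ≤ continuation, so V_ud = 0.0000
Node dd (S = 73.6): continuation = e^(−0.02)·[0.3388·0.0000 + 0.6612·41.1200] = 26.6513; exercise value = 26.4000 ≤ continuation, so V_dd = 26.6513
Node u (S = 166.8): continuation = e^(−0.02)·[0.3388·0.0000 + 0.6612·0.0000] = 0.0000; exercise value = 0.0000 ≤ continuation, so V_u = 0.0000
Node d (S = 92): continuation = e^(−0.02)·[0.3388·0.0000 + 0.6612·26.6513] = 17.2737; exercise value = 8.0000 ≤ continuation, so V_d = 17.2737
Node 0 (S = 115): continuation = e^(−0.02)·[0.3388·0.0000 + 0.6612·17.2737] = 11.1957; exercise value = 0.0000 ≤ continuation, so V_0 = 11.1957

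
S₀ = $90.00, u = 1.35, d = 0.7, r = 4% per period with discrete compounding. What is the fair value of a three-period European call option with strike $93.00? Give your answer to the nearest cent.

Risk-neutral probability p = (1 + 0.04 − 0.7)/(1.35 − 0.7) = 0.3400/0.6500 = 0.5231
Terminal stock prices: S_uuu = 221.4, S_uud = 114.8, S_udd = 59.53, S_ddd = 30.87
Terminal payoffs (S − K): max(128.4, 0) = 128.4, max(21.82, 0) = 21.82, max(-33.47, 0) = 0, max(-62.13, 0) = 0
Node uu (S = 164): V_uu = 1/1.04·[0.5231·128.4338 + 0.4769·21.8175] = 74.6019
Node ud (S = 85.05): V_ud = 1/1.04·[0.5231·21.8175 + 0.4769·0.0000] = 10.9733
Node dd (S = 44.1): V_dd = 1/1.04·[0.5231·0.0000 + 0.4769·0.0000] = 0.0000
Node u (S = 121.5): V_u = 1/1.04·[0.5231·74.6019 + 0.4769·10.9733] = 42.5538
Node d (S = 63): V_d = 1/1.04·[0.5231·10.9733 + 0.4769·0.0000] = 5.5191
Node 0 (S = 90): V_0 = 1/1.04·[0.5231·42.5538 + 0.4769·5.5191] = 23.9338

$23.93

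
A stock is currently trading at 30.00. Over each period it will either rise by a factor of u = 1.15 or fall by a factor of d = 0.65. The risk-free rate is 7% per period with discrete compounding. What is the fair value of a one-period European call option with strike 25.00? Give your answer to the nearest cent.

Risk-neutral probability p = (1 + 0.07 − 0.65)/(1.15 − 0.65) = 0.4200/0.5000 = 0.8400
Terminal stock prices: S_u = 34.5, S_d = 19.5
Terminal payoffs (S − K): max(9.5, 0) = 9.5, max(-5.5, 0) = 0
Node 0 (S = 30): V_0 = 1/1.07·[0.8400·9.5000 + 0.1600·0.0000] = 7.4579

7.46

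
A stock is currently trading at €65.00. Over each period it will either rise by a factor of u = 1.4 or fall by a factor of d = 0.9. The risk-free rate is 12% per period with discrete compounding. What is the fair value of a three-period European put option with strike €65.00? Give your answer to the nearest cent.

€2.20

Risk-neutral probability p = (1 + 0.12 − 0.9)/(1.4 − 0.9) = 0.2200/0.5000 = 0.4400
Terminal stock prices: S_uuu = 178.4, S_uud = 114.7, S_udd = 73.71, S_ddd = 47.39
Terminal payoffs (K − S): max(-113.4, 0) = 0, max(-49.66, 0) = 0, max(-8.71, 0) = 0, max(17.61, 0) = 17.61
Node uu (S = 127.4): V_uu = 1/1.12·[0.4400·0.0000 + 0.5600·0.0000] = 0.0000
Node ud (S = 81.9): V_ud = 1/1.12·[0.4400·0.0000 + 0.5600·0.0000] = 0.0000
Node dd (S = 52.65): V_dd = 1/1.12·[0.4400·0.0000 + 0.5600·17.6150] = 8.8075
Node u (S = 91): V_u = 1/1.12·[0.4400·0.0000 + 0.5600·0.0000] = 0.0000
Node d (S = 58.5): V_d = 1/1.12·[0.4400·0.0000 + 0.5600·8.8075] = 4.4037
Node 0 (S = 65): V_0 = 1/1.12·[0.4400·0.0000 + 0.5600·4.4037] = 2.2019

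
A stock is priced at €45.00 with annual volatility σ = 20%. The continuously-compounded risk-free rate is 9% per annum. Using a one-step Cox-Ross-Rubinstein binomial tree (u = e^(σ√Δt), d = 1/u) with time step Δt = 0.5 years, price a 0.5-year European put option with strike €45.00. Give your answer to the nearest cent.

CRR parameters: u = e^(σ√Δt) = e^(0.2·√0.5) = 1.1519, d = 1/u = 0.8681
Per-period rate: rΔt = 0.09·0.5 = 0.045, so R = e^0.045 = 1.0460
Risk-neutral probability p = (e^0.045 − 0.8681)/(1.1519 − 0.8681) = 0.1779/0.2838 = 0.6269
Terminal stock prices: S_u = 51.84, S_d = 39.07
Terminal payoffs (K − S): max(-6.836, 0) = 0, max(5.934, 0) = 5.934
Node 0 (S = 45): V_0 = e^(−0.045)·[0.6269·0.0000 + 0.3731·5.9344] = 2.1167

€2.12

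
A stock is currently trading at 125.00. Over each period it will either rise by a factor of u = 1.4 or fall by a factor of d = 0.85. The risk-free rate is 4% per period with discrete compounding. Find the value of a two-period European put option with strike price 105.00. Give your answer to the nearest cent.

Risk-neutral probability p = (1 + 0.04 − 0.85)/(1.4 − 0.85) = 0.1900/0.5500 = 0.3455
Terminal stock prices: S_uu = 245, S_ud = 148.8, S_dd = 90.31
Terminal payoffs (K − S): max(-140, 0) = 0, max(-43.75, 0) = 0, max(14.69, 0) = 14.69
Node u (S = 175): V_u = 1/1.04·[0.3455·0.0000 + 0.6545·0.0000] = 0.0000
Node d (S = 106.2): V_d = 1/1.04·[0.3455·0.0000 + 0.6545·14.6875] = 9.2439
Node 0 (S = 125): V_0 = 1/1.04·[0.3455·0.0000 + 0.6545·9.2439] = 5.8178

5.82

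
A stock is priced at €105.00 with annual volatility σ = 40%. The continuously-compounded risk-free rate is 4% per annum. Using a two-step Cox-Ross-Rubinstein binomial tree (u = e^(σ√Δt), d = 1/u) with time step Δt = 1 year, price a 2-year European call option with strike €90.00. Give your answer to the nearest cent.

€33.83

CRR parameters: u = e^(σ√Δt) = e^(0.4·√1) = 1.4918, d = 1/u = 0.6703
Per-period rate: rΔt = 0.04·1 = 0.04, so R = e^0.04 = 1.0408
Risk-neutral probability p = (e^0.04 − 0.6703)/(1.4918 − 0.6703) = 0.3705/0.8215 = 0.4510
Terminal stock prices: S_uu = 233.7, S_ud = 105, S_dd = 47.18
Terminal payoffs (S − K): max(143.7, 0) = 143.7, max(15, 0) = 15, max(-42.82, 0) = 0
Node u (S = 156.6): V_u = e^(−0.04)·[0.4510·143.6818 + 0.5490·15.0000] = 70.1705
Node d (S = 70.38): V_d = e^(−0.04)·[0.4510·15.0000 + 0.5490·0.0000] = 6.4996
Node 0 (S = 105): V_0 = e^(−0.04)·[0.4510·70.1705 + 0.5490·6.4996] = 33.8338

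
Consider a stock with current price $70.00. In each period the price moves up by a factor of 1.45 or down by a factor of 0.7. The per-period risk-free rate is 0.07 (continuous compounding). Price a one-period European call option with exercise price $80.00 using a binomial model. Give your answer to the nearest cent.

Risk-neutral probability p = (e^0.07 − 0.7)/(1.45 − 0.7) = 0.3725/0.7500 = 0.4967
Terminal stock prices: S_u = 101.5, S_d = 49
Terminal payoffs (S − K): max(21.5, 0) = 21.5, max(-31, 0) = 0
Node 0 (S = 70): V_0 = e^(−0.07)·[0.4967·21.5000 + 0.5033·0.0000] = 9.9566

$9.96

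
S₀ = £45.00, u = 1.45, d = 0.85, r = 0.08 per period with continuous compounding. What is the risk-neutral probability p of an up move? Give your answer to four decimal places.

p = 0.3888

Risk-neutral probability p = (e^0.08 − 0.85)/(1.45 − 0.85) = 0.2333/0.6000 = 0.3888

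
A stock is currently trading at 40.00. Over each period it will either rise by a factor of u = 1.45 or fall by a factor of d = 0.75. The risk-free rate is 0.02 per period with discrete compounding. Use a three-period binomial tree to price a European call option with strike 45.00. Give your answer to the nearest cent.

Risk-neutral probability p = (1 + 0.02 − 0.75)/(1.45 − 0.75) = 0.2700/0.7000 = 0.3857
Terminal stock prices: S_uuu = 121.9, S_uud = 63.07, S_udd = 32.62, S_ddd = 16.88
Terminal payoffs (S − K): max(76.94, 0) = 76.94, max(18.07, 0) = 18.07, max(-12.38, 0) = 0, max(-28.12, 0) = 0
Node uu (S = 84.1): V_uu = 1/1.02·[0.3857·76.9450 + 0.6143·18.0750] = 39.9824
Node ud (S = 43.5): V_ud = 1/1.02·[0.3857·18.0750 + 0.6143·0.0000] = 6.8351
Node dd (S = 22.5): V_dd = 1/1.02·[0.3857·0.0000 + 0.6143·0.0000] = 0.0000
Node u (S = 58): V_u = 1/1.02·[0.3857·39.9824 + 0.6143·6.8351] = 19.2357
Node d (S = 30): V_d = 1/1.02·[0.3857·6.8351 + 0.6143·0.0000] = 2.5847
Node 0 (S = 40): V_0 = 1/1.02·[0.3857·19.2357 + 0.6143·2.5847] = 8.8306

8.83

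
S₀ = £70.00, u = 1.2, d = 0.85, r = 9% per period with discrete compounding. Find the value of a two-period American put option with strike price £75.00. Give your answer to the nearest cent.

£5.12

Risk-neutral probability p = (1 + 0.09 − 0.85)/(1.2 − 0.85) = 0.2400/0.3500 = 0.6857
Terminal stock prices: S_uu = 100.8, S_ud = 71.4, S_dd = 50.57
Terminal payoffs (K − S): max(-25.8, 0) = 0, max(3.6, 0) = 3.6, max(24.43, 0) = 24.43
Node u (S = 84): continuation = 1/1.09·[0.6857·0.0000 + 0.3143·3.6000] = 1.0380; exercise value = 0.0000 ≤ continuation, so V_u = 1.0380
Node d (S = 59.5): continuation = 1/1.09·[0.6857·3.6000 + 0.3143·24.4250] = 9.3073; exercise value = 15.5000 > continuation, so V_d = 15.5000 (exercise)
Node 0 (S = 70): continuation = 1/1.09·[0.6857·1.0380 + 0.3143·15.5000] = 5.1222; exercise value = 5.0000 ≤ continuation, so V_0 = 5.1222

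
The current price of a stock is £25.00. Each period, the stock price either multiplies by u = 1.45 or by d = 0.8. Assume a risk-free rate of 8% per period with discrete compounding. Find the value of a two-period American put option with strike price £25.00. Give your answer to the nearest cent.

£2.64

Risk-neutral probability p = (1 + 0.08 − 0.8)/(1.45 − 0.8) = 0.2800/0.6500 = 0.4308
Terminal stock prices: S_uu = 52.56, S_ud = 29, S_dd = 16
Terminal payoffs (K − S): max(-27.56, 0) = 0, max(-4, 0) = 0, max(9, 0) = 9
Node u (S = 36.25): continuation = 1/1.08·[0.4308·0.0000 + 0.5692·0.0000] = 0.0000; exercise value = 0.0000 ≤ continuation, so V_u = 0.0000
Node d (S = 20): continuation = 1/1.08·[0.4308·0.0000 + 0.5692·9.0000] = 4.7436; exercise value = 5.0000 > continuation, so V_d = 5.0000 (exercise)
Node 0 (S = 25): continuation = 1/1.08·[0.4308·0.0000 + 0.5692·5.0000] = 2.6353; exercise value = 0.0000 ≤ continuation, so V_0 = 2.6353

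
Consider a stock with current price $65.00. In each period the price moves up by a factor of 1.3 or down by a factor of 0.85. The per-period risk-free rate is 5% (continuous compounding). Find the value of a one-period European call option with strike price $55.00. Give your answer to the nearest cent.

Risk-neutral probability p = (e^0.05 − 0.85)/(1.3 − 0.85) = 0.2013/0.4500 = 0.4473
Terminal stock prices: S_u = 84.5, S_d = 55.25
Terminal payoffs (S − K): max(29.5, 0) = 29.5, max(0.25, 0) = 0.25
Node 0 (S = 65): V_0 = e^(−0.05)·[0.4473·29.5000 + 0.5527·0.2500] = 12.6824

$12.68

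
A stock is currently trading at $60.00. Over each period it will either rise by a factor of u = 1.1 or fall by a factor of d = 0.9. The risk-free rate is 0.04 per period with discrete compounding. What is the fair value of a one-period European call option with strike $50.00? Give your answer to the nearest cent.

Risk-neutral probability p = (1 + 0.04 − 0.9)/(1.1 − 0.9) = 0.1400/0.2000 = 0.7000
Terminal stock prices: S_u = 66, S_d = 54
Terminal payoffs (S − K): max(16, 0) = 16, max(4, 0) = 4
Node 0 (S = 60): V_0 = 1/1.04·[0.7000·16.0000 + 0.3000·4.0000] = 11.9231

$11.92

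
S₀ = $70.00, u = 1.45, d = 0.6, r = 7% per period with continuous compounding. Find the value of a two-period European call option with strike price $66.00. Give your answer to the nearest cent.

$21.81

Risk-neutral probability p = (e^0.07 − 0.6)/(1.45 − 0.6) = 0.4725/0.8500 = 0.5559
Terminal stock prices: S_uu = 147.2, S_ud = 60.9, S_dd = 25.2
Terminal payoffs (S − K): max(81.18, 0) = 81.18, max(-5.1, 0) = 0, max(-40.8, 0) = 0
Node u (S = 101.5): V_u = e^(−0.07)·[0.5559·81.1750 + 0.4441·0.0000] = 42.0738
Node d (S = 42): V_d = e^(−0.07)·[0.5559·0.0000 + 0.4441·0.0000] = 0.0000
Node 0 (S = 70): V_0 = e^(−0.07)·[0.5559·42.0738 + 0.4441·0.0000] = 21.8073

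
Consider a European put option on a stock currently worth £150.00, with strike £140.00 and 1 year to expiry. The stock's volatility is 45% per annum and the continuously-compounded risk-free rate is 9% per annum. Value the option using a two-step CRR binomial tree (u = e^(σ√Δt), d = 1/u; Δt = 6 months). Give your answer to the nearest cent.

£14.28

CRR parameters: u = e^(σ√Δt) = e^(0.45·√0.5) = 1.3746, d = 1/u = 0.7275
Per-period rate: rΔt = 0.09·0.5 = 0.045, so R = e^0.045 = 1.0460
Risk-neutral probability p = (e^0.045 − 0.7275)/(1.3746 − 0.7275) = 0.3186/0.6472 = 0.4922
Terminal stock prices: S_uu = 283.4, S_ud = 150, S_dd = 79.38
Terminal payoffs (K − S): max(-143.4, 0) = 0, max(-10, 0) = 0, max(60.62, 0) = 60.62
Node u (S = 206.2): V_u = e^(−0.045)·[0.4922·0.0000 + 0.5078·0.0000] = 0.0000
Node d (S = 109.1): V_d = e^(−0.045)·[0.4922·0.0000 + 0.5078·60.6206] = 29.4266
Node 0 (S = 150): V_0 = e^(−0.045)·[0.4922·0.0000 + 0.5078·29.4266] = 14.2843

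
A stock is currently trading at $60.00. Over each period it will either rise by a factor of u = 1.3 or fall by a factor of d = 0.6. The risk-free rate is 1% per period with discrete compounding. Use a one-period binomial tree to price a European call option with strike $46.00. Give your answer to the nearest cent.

Risk-neutral probability p = (1 + 0.01 − 0.6)/(1.3 − 0.6) = 0.4100/0.7000 = 0.5857
Terminal stock prices: S_u = 78, S_d = 36
Terminal payoffs (S − K): max(32, 0) = 32, max(-10, 0) = 0
Node 0 (S = 60): V_0 = 1/1.01·[0.5857·32.0000 + 0.4143·0.0000] = 18.5573

$18.56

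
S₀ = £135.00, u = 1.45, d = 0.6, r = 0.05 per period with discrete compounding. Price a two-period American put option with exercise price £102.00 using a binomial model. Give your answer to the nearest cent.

£10.73

Risk-neutral probability p = (1 + 0.05 − 0.6)/(1.45 − 0.6) = 0.4500/0.8500 = 0.5294
Terminal stock prices: S_uu = 283.8, S_ud = 117.4, S_dd = 48.6
Terminal payoffs (K − S): max(-181.8, 0) = 0, max(-15.45, 0) = 0, max(53.4, 0) = 53.4
Node u (S = 195.8): continuation = 1/1.05·[0.5294·0.0000 + 0.4706·0.0000] = 0.0000; exercise value = 0.0000 ≤ continuation, so V_u = 0.0000
Node d (S = 81): continuation = 1/1.05·[0.5294·0.0000 + 0.4706·53.4000] = 23.9328; exercise value = 21.0000 ≤ continuation, so V_d = 23.9328
Node 0 (S = 135): continuation = 1/1.05·[0.5294·0.0000 + 0.4706·23.9328] = 10.7262; exercise value = 0.0000 ≤ continuation, so V_0 = 10.7262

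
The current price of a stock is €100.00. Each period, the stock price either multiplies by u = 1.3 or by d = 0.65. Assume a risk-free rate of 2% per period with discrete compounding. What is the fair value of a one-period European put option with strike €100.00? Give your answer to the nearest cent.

€14.78

Risk-neutral probability p = (1 + 0.02 − 0.65)/(1.3 − 0.65) = 0.3700/0.6500 = 0.5692
Terminal stock prices: S_u = 130, S_d = 65
Terminal payoffs (K − S): max(-30, 0) = 0, max(35, 0) = 35
Node 0 (S = 100): V_0 = 1/1.02·[0.5692·0.0000 + 0.4308·35.0000] = 14.7813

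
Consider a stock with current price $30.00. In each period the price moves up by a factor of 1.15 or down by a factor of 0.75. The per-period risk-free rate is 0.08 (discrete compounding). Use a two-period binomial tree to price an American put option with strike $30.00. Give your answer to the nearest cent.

Risk-neutral probability p = (1 + 0.08 − 0.75)/(1.15 − 0.75) = 0.3300/0.4000 = 0.8250
Terminal stock prices: S_uu = 39.67, S_ud = 25.88, S_dd = 16.88
Terminal payoffs (K − S): max(-9.675, 0) = 0, max(4.125, 0) = 4.125, max(13.12, 0) = 13.12
Node u (S = 34.5): continuation = 1/1.08·[0.8250·0.0000 + 0.1750·4.1250] = 0.6684; exercise value = 0.0000 ≤ continuation, so V_u = 0.6684
Node d (S = 22.5): continuation = 1/1.08·[0.8250·4.1250 + 0.1750·13.1250] = 5.2778; exercise value = 7.5000 > continuation, so V_d = 7.5000 (exercise)
Node 0 (S = 30): continuation = 1/1.08·[0.8250·0.6684 + 0.1750·7.5000] = 1.7259; exercise value = 0.0000 ≤ continuation, so V_0 = 1.7259

$1.73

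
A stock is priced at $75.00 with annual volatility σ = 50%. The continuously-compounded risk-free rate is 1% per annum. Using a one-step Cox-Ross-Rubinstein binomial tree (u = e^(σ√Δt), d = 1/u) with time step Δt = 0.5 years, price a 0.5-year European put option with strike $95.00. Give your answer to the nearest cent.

CRR parameters: u = e^(σ√Δt) = e^(0.5·√0.5) = 1.4241, d = 1/u = 0.7022
Per-period rate: rΔt = 0.01·0.5 = 0.005, so R = e^0.005 = 1.0050
Risk-neutral probability p = (e^0.005 − 0.7022)/(1.4241 − 0.7022) = 0.3028/0.7219 = 0.4195
Terminal stock prices: S_u = 106.8, S_d = 52.66
Terminal payoffs (K − S): max(-11.81, 0) = 0, max(42.34, 0) = 42.34
Node 0 (S = 75): V_0 = e^(−0.005)·[0.4195·0.0000 + 0.5805·42.3359] = 24.4549

$24.45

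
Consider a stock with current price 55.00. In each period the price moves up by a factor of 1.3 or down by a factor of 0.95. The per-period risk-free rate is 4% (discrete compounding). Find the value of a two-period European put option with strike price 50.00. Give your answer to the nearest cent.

0.18

Risk-neutral probability p = (1 + 0.04 − 0.95)/(1.3 − 0.95) = 0.0900/0.3500 = 0.2571
Terminal stock prices: S_uu = 92.95, S_ud = 67.92, S_dd = 49.64
Terminal payoffs (K − S): max(-42.95, 0) = 0, max(-17.92, 0) = 0, max(0.3625, 0) = 0.3625
Node u (S = 71.5): V_u = 1/1.04·[0.2571·0.0000 + 0.7429·0.0000] = 0.0000
Node d (S = 52.25): V_d = 1/1.04·[0.2571·0.0000 + 0.7429·0.3625] = 0.2589
Node 0 (S = 55): V_0 = 1/1.04·[0.2571·0.0000 + 0.7429·0.2589] = 0.1849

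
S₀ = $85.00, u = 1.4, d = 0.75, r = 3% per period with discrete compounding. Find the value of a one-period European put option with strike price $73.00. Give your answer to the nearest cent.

Risk-neutral probability p = (1 + 0.03 − 0.75)/(1.4 − 0.75) = 0.2800/0.6500 = 0.4308
Terminal stock prices: S_u = 119, S_d = 63.75
Terminal payoffs (K − S): max(-46, 0) = 0, max(9.25, 0) = 9.25
Node 0 (S = 85): V_0 = 1/1.03·[0.4308·0.0000 + 0.5692·9.2500] = 5.1120

$5.11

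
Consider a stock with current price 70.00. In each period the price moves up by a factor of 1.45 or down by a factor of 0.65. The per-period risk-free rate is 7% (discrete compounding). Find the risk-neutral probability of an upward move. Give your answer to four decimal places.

Risk-neutral probability p = (1 + 0.07 − 0.65)/(1.45 − 0.65) = 0.4200/0.8000 = 0.5250

p = 0.5250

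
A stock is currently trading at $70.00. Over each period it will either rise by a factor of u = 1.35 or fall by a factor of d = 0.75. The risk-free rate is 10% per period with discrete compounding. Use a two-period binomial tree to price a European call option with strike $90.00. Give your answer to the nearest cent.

Risk-neutral probability p = (1 + 0.1 − 0.75)/(1.35 − 0.75) = 0.3500/0.6000 = 0.5833
Terminal stock prices: S_uu = 127.6, S_ud = 70.88, S_dd = 39.38
Terminal payoffs (S − K): max(37.58, 0) = 37.58, max(-19.12, 0) = 0, max(-50.62, 0) = 0
Node u (S = 94.5): V_u = 1/1.1·[0.5833·37.5750 + 0.4167·0.0000] = 19.9261
Node d (S = 52.5): V_d = 1/1.1·[0.5833·0.0000 + 0.4167·0.0000] = 0.0000
Node 0 (S = 70): V_0 = 1/1.1·[0.5833·19.9261 + 0.4167·0.0000] = 10.5669

$10.57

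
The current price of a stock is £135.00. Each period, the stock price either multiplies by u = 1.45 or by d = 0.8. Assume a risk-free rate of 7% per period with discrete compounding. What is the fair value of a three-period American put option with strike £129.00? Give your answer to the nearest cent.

£13.58

Risk-neutral probability p = (1 + 0.07 − 0.8)/(1.45 − 0.8) = 0.2700/0.6500 = 0.4154
Terminal stock prices: S_uuu = 411.6, S_uud = 227.1, S_udd = 125.3, S_ddd = 69.12
Terminal payoffs (K − S): max(-282.6, 0) = 0, max(-98.07, 0) = 0, max(3.72, 0) = 3.72, max(59.88, 0) = 59.88
Node uu (S = 283.8): continuation = 1/1.07·[0.4154·0.0000 + 0.5846·0.0000] = 0.0000; exercise value = 0.0000 ≤ continuation, so V_uu = 0.0000
Node ud (S = 156.6): continuation = 1/1.07·[0.4154·0.0000 + 0.5846·3.7200] = 2.0325; exercise value = 0.0000 ≤ continuation, so V_ud = 2.0325
Node dd (S = 86.4): continuation = 1/1.07·[0.4154·3.7200 + 0.5846·59.8800] = 34.1607; exercise value = 42.6000 > continuation, so V_dd = 42.6000 (exercise)
Node u (S = 195.8): continuation = 1/1.07·[0.4154·0.0000 + 0.5846·2.0325] = 1.1105; exercise value = 0.0000 ≤ continuation, so V_u = 1.1105
Node d (S = 108): continuation = 1/1.07·[0.4154·2.0325 + 0.5846·42.6000] = 24.0644; exercise value = 21.0000 ≤ continuation, so V_d = 24.0644
Node 0 (S = 135): continuation = 1/1.07·[0.4154·1.1105 + 0.5846·24.0644] = 13.5791; exercise value = 0.0000 ≤ continuation, so V_0 = 13.5791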